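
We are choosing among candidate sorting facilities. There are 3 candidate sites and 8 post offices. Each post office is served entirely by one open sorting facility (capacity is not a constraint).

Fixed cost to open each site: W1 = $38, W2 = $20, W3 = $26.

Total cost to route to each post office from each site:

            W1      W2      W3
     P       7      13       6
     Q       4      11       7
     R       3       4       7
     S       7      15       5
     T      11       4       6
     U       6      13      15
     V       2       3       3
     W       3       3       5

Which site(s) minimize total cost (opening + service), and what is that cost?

For any fixed open set, each post office goes to its cheapest open site; total = fixed + service.
{W3}: P→W3 6, Q→W3 7, R→W3 7, S→W3 5, T→W3 6, U→W3 15, V→W3 3, W→W3 5. Service 54; fixed 26; total 80.
{W1}: P→W1 7, Q→W1 4, R→W1 3, S→W1 7, T→W1 11, U→W1 6, V→W1 2, W→W1 3. Service 43; fixed 38; total 81.
{W2}: service 66 + fixed 20 = 86
{W1, W2, W3}: service 33 + fixed 84 = 117
No other subset beats 80.

Open W3 only; minimum total cost 80.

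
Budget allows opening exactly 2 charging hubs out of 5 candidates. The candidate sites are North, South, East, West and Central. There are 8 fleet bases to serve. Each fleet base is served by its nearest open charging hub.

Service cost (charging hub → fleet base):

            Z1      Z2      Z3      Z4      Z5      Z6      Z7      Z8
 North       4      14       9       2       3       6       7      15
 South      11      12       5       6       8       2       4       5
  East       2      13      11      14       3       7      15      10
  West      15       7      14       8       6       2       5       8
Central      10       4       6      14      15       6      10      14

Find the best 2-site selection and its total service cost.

Choose North and South; total service cost 37.

With exactly 2 open, each fleet base uses its cheapest among the chosen.
{North, South}: Z1→North 4, Z2→South 12, Z3→South 5, Z4→North 2, Z5→North 3, Z6→South 2, Z7→South 4, Z8→South 5. Service cost 37.
{South, East}: service cost 39
{North, West}: service cost 40
Among all 10 size-2 choices, {North, South} is lowest.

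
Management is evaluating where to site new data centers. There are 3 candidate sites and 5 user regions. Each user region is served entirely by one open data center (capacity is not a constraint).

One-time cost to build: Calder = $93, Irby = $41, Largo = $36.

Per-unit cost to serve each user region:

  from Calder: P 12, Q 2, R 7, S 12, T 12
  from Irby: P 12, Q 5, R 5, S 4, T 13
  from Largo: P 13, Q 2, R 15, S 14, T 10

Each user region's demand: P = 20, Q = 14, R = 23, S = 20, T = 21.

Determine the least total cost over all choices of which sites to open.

Minimum total cost: 750

For any fixed open set, each user region goes to its cheapest open site; total = fixed + service.
{Irby, Largo}: P→Irby 12·20=240, Q→Largo 2·14=28, R→Irby 5·23=115, S→Irby 4·20=80, T→Largo 10·21=210. Service 673; fixed 77; total 750.
{Irby}: P→Irby 12·20=240, Q→Irby 5·14=70, R→Irby 5·23=115, S→Irby 4·20=80, T→Irby 13·21=273. Service 778; fixed 41; total 819.
{Calder, Irby, Largo}: service 673 + fixed 170 = 843
{Largo}: service 1123 + fixed 36 = 1159
No other subset beats 750.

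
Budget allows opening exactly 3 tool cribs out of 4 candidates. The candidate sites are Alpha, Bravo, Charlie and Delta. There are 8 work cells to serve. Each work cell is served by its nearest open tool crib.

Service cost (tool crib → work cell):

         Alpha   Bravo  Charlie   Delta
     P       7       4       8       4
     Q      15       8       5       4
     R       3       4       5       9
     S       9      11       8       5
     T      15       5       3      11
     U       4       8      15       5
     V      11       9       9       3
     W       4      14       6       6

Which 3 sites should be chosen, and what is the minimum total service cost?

Choose Alpha, Charlie and Delta; total service cost 30.

With exactly 3 open, each work cell uses its cheapest among the chosen.
{Alpha, Charlie, Delta}: P→Delta 4, Q→Delta 4, R→Alpha 3, S→Delta 5, T→Charlie 3, U→Alpha 4, V→Delta 3, W→Alpha 4. Service cost 30.
{Alpha, Bravo, Delta}: service cost 32
{Bravo, Charlie, Delta}: service cost 34
Among all 4 size-3 choices, {Alpha, Charlie, Delta} is lowest.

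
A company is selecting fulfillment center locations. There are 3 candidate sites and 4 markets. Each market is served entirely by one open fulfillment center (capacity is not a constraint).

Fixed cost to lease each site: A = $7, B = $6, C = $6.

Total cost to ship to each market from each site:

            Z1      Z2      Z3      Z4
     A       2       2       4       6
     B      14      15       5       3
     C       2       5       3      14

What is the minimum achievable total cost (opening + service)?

For any fixed open set, each market goes to its cheapest open site; total = fixed + service.
{A}: Z1→A 2, Z2→A 2, Z3→A 4, Z4→A 6. Service 14; fixed 7; total 21.
{A, B}: service 11 + fixed 13 = 24
{B, C}: service 13 + fixed 12 = 25
{A, B, C}: service 10 + fixed 19 = 29
(All 7 nonempty subsets were checked; A only is lowest.)

Minimum total cost: 21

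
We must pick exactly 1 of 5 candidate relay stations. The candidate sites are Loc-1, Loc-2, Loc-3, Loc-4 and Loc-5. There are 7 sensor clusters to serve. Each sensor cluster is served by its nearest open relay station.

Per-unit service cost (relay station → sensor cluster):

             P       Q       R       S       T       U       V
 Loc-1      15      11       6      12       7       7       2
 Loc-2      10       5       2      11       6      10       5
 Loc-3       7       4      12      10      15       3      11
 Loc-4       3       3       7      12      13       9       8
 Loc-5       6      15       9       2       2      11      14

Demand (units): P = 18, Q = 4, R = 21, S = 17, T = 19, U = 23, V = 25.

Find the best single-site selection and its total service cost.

Choose Loc-2 only; total service cost 898.

With exactly 1 open, each sensor cluster uses its cheapest among the chosen.
{Loc-2}: P→Loc-2 10·18=180, Q→Loc-2 5·4=20, R→Loc-2 2·21=42, S→Loc-2 11·17=187, T→Loc-2 6·19=114, U→Loc-2 10·23=230, V→Loc-2 5·25=125. Service cost 898.
{Loc-1}: service cost 988
{Loc-5}: service cost 1032
Among all 5 size-1 choices, {Loc-2} is lowest.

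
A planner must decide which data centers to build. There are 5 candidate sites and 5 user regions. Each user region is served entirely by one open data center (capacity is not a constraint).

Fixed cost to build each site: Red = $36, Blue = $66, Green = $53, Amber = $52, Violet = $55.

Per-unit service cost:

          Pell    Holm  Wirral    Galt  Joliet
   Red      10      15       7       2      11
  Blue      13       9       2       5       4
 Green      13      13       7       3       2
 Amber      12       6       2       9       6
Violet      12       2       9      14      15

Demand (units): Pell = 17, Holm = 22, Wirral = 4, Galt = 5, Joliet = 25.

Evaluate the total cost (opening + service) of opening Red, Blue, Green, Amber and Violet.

Total cost: 544

Each user region is assigned to its cheapest site among the open ones.
{Red, Blue, Green, Amber, Violet}: Pell→Red 10·17=170, Holm→Violet 2·22=44, Wirral→Blue 2·4=8, Galt→Red 2·5=10, Joliet→Green 2·25=50. Service 282; fixed 262; total 544.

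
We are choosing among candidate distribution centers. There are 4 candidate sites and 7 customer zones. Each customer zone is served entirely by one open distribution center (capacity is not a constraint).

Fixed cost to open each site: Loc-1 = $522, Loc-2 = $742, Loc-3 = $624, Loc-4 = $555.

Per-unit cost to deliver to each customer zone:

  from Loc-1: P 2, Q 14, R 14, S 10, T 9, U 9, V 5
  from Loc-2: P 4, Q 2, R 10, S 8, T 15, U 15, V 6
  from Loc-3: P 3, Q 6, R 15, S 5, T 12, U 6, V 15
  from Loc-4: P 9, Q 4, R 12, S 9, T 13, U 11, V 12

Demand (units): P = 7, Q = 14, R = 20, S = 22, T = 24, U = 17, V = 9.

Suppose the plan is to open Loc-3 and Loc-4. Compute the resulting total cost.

Each customer zone is assigned to its cheapest site among the open ones.
{Loc-3, Loc-4}: P→Loc-3 3·7=21, Q→Loc-4 4·14=56, R→Loc-4 12·20=240, S→Loc-3 5·22=110, T→Loc-3 12·24=288, U→Loc-3 6·17=102, V→Loc-4 12·9=108. Service 925; fixed 1179; total 2104.

Total cost: 2104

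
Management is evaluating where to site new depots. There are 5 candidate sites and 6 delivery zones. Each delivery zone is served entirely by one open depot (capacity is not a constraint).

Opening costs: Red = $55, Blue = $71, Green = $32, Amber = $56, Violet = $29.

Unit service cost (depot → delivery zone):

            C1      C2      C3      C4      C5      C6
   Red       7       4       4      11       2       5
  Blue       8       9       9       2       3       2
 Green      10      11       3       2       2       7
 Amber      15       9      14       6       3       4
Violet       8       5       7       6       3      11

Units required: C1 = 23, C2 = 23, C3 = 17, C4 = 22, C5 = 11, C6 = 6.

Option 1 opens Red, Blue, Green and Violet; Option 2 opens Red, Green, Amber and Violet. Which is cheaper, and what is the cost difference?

Option 2 is cheaper by 3.

Option 1: {Red, Blue, Green, Violet}: C1→Red 7·23=161, C2→Red 4·23=92, C3→Green 3·17=51, C4→Blue 2·22=44, C5→Red 2·11=22, C6→Blue 2·6=12. Service 382; fixed 187; total 569.
Option 2: {Red, Green, Amber, Violet}: C1→Red 7·23=161, C2→Red 4·23=92, C3→Green 3·17=51, C4→Green 2·22=44, C5→Red 2·11=22, C6→Amber 4·6=24. Service 394; fixed 172; total 566.
Difference: |569 − 566| = 3.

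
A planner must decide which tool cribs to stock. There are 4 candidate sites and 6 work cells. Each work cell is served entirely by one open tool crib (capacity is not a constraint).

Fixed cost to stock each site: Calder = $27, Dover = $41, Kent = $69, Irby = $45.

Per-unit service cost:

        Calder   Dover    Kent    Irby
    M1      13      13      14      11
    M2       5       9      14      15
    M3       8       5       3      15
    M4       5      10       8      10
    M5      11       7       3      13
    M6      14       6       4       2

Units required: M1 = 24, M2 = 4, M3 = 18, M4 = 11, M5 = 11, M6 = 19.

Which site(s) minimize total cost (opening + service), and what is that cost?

Open Calder, Kent and Irby; minimum total cost 605.

For any fixed open set, each work cell goes to its cheapest open site; total = fixed + service.
{Calder, Kent, Irby}: M1→Irby 11·24=264, M2→Calder 5·4=20, M3→Kent 3·18=54, M4→Calder 5·11=55, M5→Kent 3·11=33, M6→Irby 2·19=38. Service 464; fixed 141; total 605.
{Calder, Dover, Kent, Irby}: M1→Irby 11·24=264, M2→Calder 5·4=20, M3→Kent 3·18=54, M4→Calder 5·11=55, M5→Kent 3·11=33, M6→Irby 2·19=38. Service 464; fixed 182; total 646.
{Calder, Kent}: M1→Calder 13·24=312, M2→Calder 5·4=20, M3→Kent 3·18=54, M4→Calder 5·11=55, M5→Kent 3·11=33, M6→Kent 4·19=76. Service 550; fixed 96; total 646.
{Calder}: service 918 + fixed 27 = 945
No other subset beats 605.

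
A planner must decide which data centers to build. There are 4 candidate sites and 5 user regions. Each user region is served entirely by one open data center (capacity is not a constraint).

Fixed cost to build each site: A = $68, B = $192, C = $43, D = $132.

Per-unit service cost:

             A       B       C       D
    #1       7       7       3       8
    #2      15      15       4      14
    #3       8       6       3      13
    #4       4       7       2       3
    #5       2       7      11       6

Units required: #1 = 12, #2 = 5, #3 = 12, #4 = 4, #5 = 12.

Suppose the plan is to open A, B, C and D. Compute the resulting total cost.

Total cost: 559

Each user region is assigned to its cheapest site among the open ones.
{A, B, C, D}: #1→C 3·12=36, #2→C 4·5=20, #3→C 3·12=36, #4→C 2·4=8, #5→A 2·12=24. Service 124; fixed 435; total 559.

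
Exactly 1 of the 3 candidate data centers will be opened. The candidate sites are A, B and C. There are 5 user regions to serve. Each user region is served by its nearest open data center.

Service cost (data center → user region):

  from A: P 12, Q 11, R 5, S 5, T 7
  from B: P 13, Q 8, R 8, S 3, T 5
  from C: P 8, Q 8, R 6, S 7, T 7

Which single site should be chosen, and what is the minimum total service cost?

Choose C only; total service cost 36.

With exactly 1 open, each user region uses its cheapest among the chosen.
{C}: P→C 8, Q→C 8, R→C 6, S→C 7, T→C 7. Service cost 36.
{B}: service cost 37
{A}: service cost 40
Among all 3 size-1 choices, {C} is lowest.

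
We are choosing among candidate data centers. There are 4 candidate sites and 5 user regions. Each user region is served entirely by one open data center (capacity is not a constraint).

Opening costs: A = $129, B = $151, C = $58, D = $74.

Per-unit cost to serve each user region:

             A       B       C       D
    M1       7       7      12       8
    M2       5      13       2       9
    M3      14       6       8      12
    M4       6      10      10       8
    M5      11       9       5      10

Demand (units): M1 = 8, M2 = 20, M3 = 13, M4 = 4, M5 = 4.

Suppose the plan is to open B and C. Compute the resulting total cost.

Each user region is assigned to its cheapest site among the open ones.
{B, C}: M1→B 7·8=56, M2→C 2·20=40, M3→B 6·13=78, M4→B 10·4=40, M5→C 5·4=20. Service 234; fixed 209; total 443.

Total cost: 443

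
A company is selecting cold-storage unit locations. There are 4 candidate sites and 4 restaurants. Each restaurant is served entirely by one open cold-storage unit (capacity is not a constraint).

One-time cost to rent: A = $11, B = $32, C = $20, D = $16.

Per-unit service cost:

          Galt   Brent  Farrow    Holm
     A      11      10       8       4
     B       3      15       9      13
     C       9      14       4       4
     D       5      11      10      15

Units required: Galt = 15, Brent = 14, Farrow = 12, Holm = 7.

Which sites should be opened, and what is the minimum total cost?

Open A, B and C; minimum total cost 324.

For any fixed open set, each restaurant goes to its cheapest open site; total = fixed + service.
{A, B, C}: Galt→B 3·15=45, Brent→A 10·14=140, Farrow→C 4·12=48, Holm→A 4·7=28. Service 261; fixed 63; total 324.
{A, C, D}: Galt→D 5·15=75, Brent→A 10·14=140, Farrow→C 4·12=48, Holm→A 4·7=28. Service 291; fixed 47; total 338.
{A, B, C, D}: Galt→B 3·15=45, Brent→A 10·14=140, Farrow→C 4·12=48, Holm→A 4·7=28. Service 261; fixed 79; total 340.
{A}: Galt→A 11·15=165, Brent→A 10·14=140, Farrow→A 8·12=96, Holm→A 4·7=28. Service 429; fixed 11; total 440.
No other subset beats 324.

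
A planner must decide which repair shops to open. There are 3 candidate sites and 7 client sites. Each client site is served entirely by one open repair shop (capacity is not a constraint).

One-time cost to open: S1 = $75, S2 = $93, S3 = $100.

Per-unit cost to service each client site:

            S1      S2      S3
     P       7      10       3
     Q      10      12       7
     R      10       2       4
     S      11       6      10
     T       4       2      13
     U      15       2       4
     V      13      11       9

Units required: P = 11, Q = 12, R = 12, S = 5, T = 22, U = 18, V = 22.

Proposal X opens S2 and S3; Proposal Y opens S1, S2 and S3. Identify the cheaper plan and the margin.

Proposal X is cheaper by 75.

Proposal X: {S2, S3}: P→S3 3·11=33, Q→S3 7·12=84, R→S2 2·12=24, S→S2 6·5=30, T→S2 2·22=44, U→S2 2·18=36, V→S3 9·22=198. Service 449; fixed 193; total 642.
Proposal Y: {S1, S2, S3}: P→S3 3·11=33, Q→S3 7·12=84, R→S2 2·12=24, S→S2 6·5=30, T→S2 2·22=44, U→S2 2·18=36, V→S3 9·22=198. Service 449; fixed 268; total 717.
Difference: |642 − 717| = 75.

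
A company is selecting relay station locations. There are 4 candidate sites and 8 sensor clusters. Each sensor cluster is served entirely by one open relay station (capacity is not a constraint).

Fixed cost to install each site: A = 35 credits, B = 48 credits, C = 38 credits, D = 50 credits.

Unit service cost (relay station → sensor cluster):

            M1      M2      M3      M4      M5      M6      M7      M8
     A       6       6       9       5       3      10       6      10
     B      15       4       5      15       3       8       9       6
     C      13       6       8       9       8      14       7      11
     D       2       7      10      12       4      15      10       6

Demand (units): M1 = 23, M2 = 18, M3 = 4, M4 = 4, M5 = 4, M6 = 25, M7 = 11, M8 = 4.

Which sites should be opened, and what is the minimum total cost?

Open A, B and D; minimum total cost 593.

For any fixed open set, each sensor cluster goes to its cheapest open site; total = fixed + service.
{A, B, D}: M1→D 2·23=46, M2→B 4·18=72, M3→B 5·4=20, M4→A 5·4=20, M5→A 3·4=12, M6→B 8·25=200, M7→A 6·11=66, M8→B 6·4=24. Service 460; fixed 133; total 593.
{B, D}: M1→D 2·23=46, M2→B 4·18=72, M3→B 5·4=20, M4→D 12·4=48, M5→B 3·4=12, M6→B 8·25=200, M7→B 9·11=99, M8→B 6·4=24. Service 521; fixed 98; total 619.
{B, C, D}: M1→D 2·23=46, M2→B 4·18=72, M3→B 5·4=20, M4→C 9·4=36, M5→B 3·4=12, M6→B 8·25=200, M7→C 7·11=77, M8→B 6·4=24. Service 487; fixed 136; total 623.
{A, B, C, D}: service 460 + fixed 171 = 631
No other subset beats 593.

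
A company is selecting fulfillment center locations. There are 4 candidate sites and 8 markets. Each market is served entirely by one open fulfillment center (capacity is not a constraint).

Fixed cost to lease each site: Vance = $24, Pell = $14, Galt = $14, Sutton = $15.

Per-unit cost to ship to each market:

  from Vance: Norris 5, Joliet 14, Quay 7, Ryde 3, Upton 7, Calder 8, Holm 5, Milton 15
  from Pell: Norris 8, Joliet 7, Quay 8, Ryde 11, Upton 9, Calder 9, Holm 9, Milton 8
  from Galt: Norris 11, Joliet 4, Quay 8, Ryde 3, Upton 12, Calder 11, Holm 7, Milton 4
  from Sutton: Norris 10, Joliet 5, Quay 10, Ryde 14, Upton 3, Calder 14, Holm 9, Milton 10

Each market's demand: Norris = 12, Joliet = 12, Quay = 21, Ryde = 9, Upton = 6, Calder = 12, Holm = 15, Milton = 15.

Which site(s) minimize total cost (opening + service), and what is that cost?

For any fixed open set, each market goes to its cheapest open site; total = fixed + service.
{Vance, Galt, Sutton}: Norris→Vance 5·12=60, Joliet→Galt 4·12=48, Quay→Vance 7·21=147, Ryde→Vance 3·9=27, Upton→Sutton 3·6=18, Calder→Vance 8·12=96, Holm→Vance 5·15=75, Milton→Galt 4·15=60. Service 531; fixed 53; total 584.
{Vance, Galt}: Norris→Vance 5·12=60, Joliet→Galt 4·12=48, Quay→Vance 7·21=147, Ryde→Vance 3·9=27, Upton→Vance 7·6=42, Calder→Vance 8·12=96, Holm→Vance 5·15=75, Milton→Galt 4·15=60. Service 555; fixed 38; total 593.
{Vance, Pell, Galt, Sutton}: Norris→Vance 5·12=60, Joliet→Galt 4·12=48, Quay→Vance 7·21=147, Ryde→Vance 3·9=27, Upton→Sutton 3·6=18, Calder→Vance 8·12=96, Holm→Vance 5·15=75, Milton→Galt 4·15=60. Service 531; fixed 67; total 598.
{Pell}: service 864 + fixed 14 = 878
(All 15 nonempty subsets were checked; Vance, Galt and Sutton is lowest.)

Open Vance, Galt and Sutton; minimum total cost 584.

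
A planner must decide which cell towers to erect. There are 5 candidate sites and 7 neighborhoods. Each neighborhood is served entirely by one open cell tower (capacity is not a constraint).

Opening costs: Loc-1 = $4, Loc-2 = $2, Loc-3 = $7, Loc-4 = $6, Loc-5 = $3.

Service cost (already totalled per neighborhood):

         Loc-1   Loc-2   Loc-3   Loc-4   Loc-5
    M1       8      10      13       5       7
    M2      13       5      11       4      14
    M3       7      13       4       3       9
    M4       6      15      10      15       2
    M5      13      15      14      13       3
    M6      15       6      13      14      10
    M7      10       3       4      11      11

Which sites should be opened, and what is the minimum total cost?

For any fixed open set, each neighborhood goes to its cheapest open site; total = fixed + service.
{Loc-2, Loc-4, Loc-5}: M1→Loc-4 5, M2→Loc-4 4, M3→Loc-4 3, M4→Loc-5 2, M5→Loc-5 3, M6→Loc-2 6, M7→Loc-2 3. Service 26; fixed 11; total 37.
{Loc-2, Loc-5}: service 35 + fixed 5 = 40
{Loc-1, Loc-2, Loc-4, Loc-5}: service 26 + fixed 15 = 41
{Loc-1, Loc-2, Loc-3, Loc-4, Loc-5}: M1→Loc-4 5, M2→Loc-4 4, M3→Loc-4 3, M4→Loc-5 2, M5→Loc-5 3, M6→Loc-2 6, M7→Loc-2 3. Service 26; fixed 22; total 48.
No other subset beats 37.

Open Loc-2, Loc-4 and Loc-5; minimum total cost 37.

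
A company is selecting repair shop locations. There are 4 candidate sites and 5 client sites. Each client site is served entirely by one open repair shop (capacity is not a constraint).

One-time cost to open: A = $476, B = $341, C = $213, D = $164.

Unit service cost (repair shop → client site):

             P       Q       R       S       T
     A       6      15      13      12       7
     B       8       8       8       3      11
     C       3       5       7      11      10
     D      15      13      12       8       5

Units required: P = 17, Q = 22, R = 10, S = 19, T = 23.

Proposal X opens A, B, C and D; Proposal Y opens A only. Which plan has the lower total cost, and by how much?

Proposal Y is cheaper by 170.

Proposal X: {A, B, C, D}: P→C 3·17=51, Q→C 5·22=110, R→C 7·10=70, S→B 3·19=57, T→D 5·23=115. Service 403; fixed 1194; total 1597.
Proposal Y: {A}: P→A 6·17=102, Q→A 15·22=330, R→A 13·10=130, S→A 12·19=228, T→A 7·23=161. Service 951; fixed 476; total 1427.
Difference: |1597 − 1427| = 170.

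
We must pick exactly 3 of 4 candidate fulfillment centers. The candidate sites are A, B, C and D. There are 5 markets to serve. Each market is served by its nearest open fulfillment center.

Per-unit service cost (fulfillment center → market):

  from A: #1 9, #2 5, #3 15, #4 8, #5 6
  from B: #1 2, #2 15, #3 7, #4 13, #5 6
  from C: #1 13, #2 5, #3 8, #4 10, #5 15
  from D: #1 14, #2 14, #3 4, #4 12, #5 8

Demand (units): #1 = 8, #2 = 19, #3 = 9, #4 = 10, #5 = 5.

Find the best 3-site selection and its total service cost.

With exactly 3 open, each market uses its cheapest among the chosen.
{A, B, D}: #1→B 2·8=16, #2→A 5·19=95, #3→D 4·9=36, #4→A 8·10=80, #5→A 6·5=30. Service cost 257.
{B, C, D}: service cost 277
{A, B, C}: service cost 284
Among all 4 size-3 choices, {A, B, D} is lowest.

Choose A, B and D; total service cost 257.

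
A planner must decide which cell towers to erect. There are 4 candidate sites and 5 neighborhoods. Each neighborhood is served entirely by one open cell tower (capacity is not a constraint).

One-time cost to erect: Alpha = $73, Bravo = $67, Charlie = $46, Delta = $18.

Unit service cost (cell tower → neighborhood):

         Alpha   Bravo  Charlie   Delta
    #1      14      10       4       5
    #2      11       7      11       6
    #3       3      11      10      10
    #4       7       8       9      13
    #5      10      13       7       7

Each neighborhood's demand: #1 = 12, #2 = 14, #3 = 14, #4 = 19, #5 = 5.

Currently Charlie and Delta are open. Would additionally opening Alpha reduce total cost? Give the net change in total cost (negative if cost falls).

Yes — net change −63 (cost falls by 63).

Current service cost with {Charlie, Delta}: 478.
Adding Alpha: each neighborhood re-picks its cheapest; new service cost 342, saving 136.
Extra fixed cost: 73. Net change = 73 − 136 = -63.
(Totals: 542 → 479.)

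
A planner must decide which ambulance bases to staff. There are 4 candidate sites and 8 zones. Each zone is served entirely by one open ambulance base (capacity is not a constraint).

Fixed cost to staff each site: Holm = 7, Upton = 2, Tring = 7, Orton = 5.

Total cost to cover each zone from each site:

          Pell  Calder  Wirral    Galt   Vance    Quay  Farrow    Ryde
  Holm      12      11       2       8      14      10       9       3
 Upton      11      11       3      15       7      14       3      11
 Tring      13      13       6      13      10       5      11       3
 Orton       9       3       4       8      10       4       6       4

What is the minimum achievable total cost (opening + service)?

Minimum total cost: 48

For any fixed open set, each zone goes to its cheapest open site; total = fixed + service.
{Upton, Orton}: Pell→Orton 9, Calder→Orton 3, Wirral→Upton 3, Galt→Orton 8, Vance→Upton 7, Quay→Orton 4, Farrow→Upton 3, Ryde→Orton 4. Service 41; fixed 7; total 48.
{Holm, Upton, Orton}: Pell→Orton 9, Calder→Orton 3, Wirral→Holm 2, Galt→Holm 8, Vance→Upton 7, Quay→Orton 4, Farrow→Upton 3, Ryde→Holm 3. Service 39; fixed 14; total 53.
{Orton}: service 48 + fixed 5 = 53
{Holm, Upton, Tring, Orton}: Pell→Orton 9, Calder→Orton 3, Wirral→Holm 2, Galt→Holm 8, Vance→Upton 7, Quay→Orton 4, Farrow→Upton 3, Ryde→Holm 3. Service 39; fixed 21; total 60.
(All 15 nonempty subsets were checked; Upton and Orton is lowest.)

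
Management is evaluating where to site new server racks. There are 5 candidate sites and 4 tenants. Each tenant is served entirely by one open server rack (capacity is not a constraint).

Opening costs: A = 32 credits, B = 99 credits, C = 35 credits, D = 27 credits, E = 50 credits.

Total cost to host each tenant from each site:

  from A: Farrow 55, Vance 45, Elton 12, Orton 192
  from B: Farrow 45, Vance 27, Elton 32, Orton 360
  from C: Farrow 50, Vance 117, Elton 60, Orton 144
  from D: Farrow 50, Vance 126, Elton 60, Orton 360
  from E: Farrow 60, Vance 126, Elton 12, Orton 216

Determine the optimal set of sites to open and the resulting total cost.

For any fixed open set, each tenant goes to its cheapest open site; total = fixed + service.
{A, C}: Farrow→C 50, Vance→A 45, Elton→A 12, Orton→C 144. Service 251; fixed 67; total 318.
{A}: service 304 + fixed 32 = 336
{A, C, D}: service 251 + fixed 94 = 345
{A, B, C, D, E}: Farrow→B 45, Vance→B 27, Elton→A 12, Orton→C 144. Service 228; fixed 243; total 471.
No other subset beats 318.

Open A and C; minimum total cost 318.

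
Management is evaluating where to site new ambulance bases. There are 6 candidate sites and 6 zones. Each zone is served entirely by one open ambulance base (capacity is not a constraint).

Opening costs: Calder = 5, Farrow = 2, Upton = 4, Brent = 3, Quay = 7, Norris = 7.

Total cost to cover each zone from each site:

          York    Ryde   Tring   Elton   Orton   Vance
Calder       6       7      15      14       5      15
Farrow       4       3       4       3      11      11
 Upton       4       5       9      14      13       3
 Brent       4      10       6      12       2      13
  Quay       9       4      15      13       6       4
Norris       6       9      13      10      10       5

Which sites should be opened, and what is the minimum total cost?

For any fixed open set, each zone goes to its cheapest open site; total = fixed + service.
{Farrow, Upton, Brent}: York→Farrow 4, Ryde→Farrow 3, Tring→Farrow 4, Elton→Farrow 3, Orton→Brent 2, Vance→Upton 3. Service 19; fixed 9; total 28.
{Farrow, Brent}: service 27 + fixed 5 = 32
{Farrow, Brent, Quay}: service 20 + fixed 12 = 32
{Calder, Farrow, Upton, Brent, Quay, Norris}: service 19 + fixed 28 = 47
No other subset beats 28.

Open Farrow, Upton and Brent; minimum total cost 28.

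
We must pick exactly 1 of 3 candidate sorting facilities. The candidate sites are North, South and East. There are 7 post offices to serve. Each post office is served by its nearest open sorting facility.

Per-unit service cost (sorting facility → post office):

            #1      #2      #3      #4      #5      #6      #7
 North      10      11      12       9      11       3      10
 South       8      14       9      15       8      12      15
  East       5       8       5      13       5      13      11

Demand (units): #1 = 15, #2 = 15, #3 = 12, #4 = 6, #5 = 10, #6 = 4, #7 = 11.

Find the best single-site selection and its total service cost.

With exactly 1 open, each post office uses its cheapest among the chosen.
{East}: #1→East 5·15=75, #2→East 8·15=120, #3→East 5·12=60, #4→East 13·6=78, #5→East 5·10=50, #6→East 13·4=52, #7→East 11·11=121. Service cost 556.
{North}: service cost 745
{South}: service cost 821
Among all 3 size-1 choices, {East} is lowest.

Choose East only; total service cost 556.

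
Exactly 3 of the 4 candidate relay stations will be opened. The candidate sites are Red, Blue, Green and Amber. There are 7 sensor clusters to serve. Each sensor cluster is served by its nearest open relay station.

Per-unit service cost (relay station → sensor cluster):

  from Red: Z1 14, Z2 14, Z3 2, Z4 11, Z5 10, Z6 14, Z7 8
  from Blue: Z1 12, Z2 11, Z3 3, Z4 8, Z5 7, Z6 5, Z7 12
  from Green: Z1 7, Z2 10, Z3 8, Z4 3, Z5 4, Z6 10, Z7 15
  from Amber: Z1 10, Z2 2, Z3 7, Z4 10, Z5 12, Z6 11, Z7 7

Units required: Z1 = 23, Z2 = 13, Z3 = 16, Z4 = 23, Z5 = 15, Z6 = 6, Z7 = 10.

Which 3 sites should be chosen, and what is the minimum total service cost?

With exactly 3 open, each sensor cluster uses its cheapest among the chosen.
{Blue, Green, Amber}: Z1→Green 7·23=161, Z2→Amber 2·13=26, Z3→Blue 3·16=48, Z4→Green 3·23=69, Z5→Green 4·15=60, Z6→Blue 5·6=30, Z7→Amber 7·10=70. Service cost 464.
{Red, Green, Amber}: service cost 478
{Red, Blue, Green}: service cost 562
Among all 4 size-3 choices, {Blue, Green, Amber} is lowest.

Choose Blue, Green and Amber; total service cost 464.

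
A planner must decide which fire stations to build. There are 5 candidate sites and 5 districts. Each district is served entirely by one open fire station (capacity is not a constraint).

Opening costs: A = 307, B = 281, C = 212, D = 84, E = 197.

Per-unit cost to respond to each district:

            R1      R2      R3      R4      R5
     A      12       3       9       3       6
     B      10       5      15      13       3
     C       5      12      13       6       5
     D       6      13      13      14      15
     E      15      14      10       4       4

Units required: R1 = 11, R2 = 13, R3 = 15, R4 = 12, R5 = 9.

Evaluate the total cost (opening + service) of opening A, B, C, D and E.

Each district is assigned to its cheapest site among the open ones.
{A, B, C, D, E}: R1→C 5·11=55, R2→A 3·13=39, R3→A 9·15=135, R4→A 3·12=36, R5→B 3·9=27. Service 292; fixed 1081; total 1373.

Total cost: 1373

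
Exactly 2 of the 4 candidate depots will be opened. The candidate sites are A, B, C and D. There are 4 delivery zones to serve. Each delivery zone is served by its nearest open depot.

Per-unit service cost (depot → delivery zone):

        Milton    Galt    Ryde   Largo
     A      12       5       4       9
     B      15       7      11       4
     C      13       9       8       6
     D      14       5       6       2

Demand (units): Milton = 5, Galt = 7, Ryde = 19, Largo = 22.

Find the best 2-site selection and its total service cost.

Choose A and D; total service cost 215.

With exactly 2 open, each delivery zone uses its cheapest among the chosen.
{A, D}: Milton→A 12·5=60, Galt→A 5·7=35, Ryde→A 4·19=76, Largo→D 2·22=44. Service cost 215.
{C, D}: service cost 258
{A, B}: service cost 259
Among all 6 size-2 choices, {A, D} is lowest.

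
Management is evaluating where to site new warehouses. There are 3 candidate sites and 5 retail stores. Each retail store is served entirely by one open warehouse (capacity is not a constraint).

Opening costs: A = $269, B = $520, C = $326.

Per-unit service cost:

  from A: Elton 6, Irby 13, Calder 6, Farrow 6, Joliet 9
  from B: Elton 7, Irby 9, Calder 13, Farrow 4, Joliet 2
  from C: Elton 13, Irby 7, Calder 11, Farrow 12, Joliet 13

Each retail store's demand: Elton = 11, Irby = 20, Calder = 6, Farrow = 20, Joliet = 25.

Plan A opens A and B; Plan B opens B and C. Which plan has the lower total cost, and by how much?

Plan A is cheaper by 58.

Plan A: {A, B}: Elton→A 6·11=66, Irby→B 9·20=180, Calder→A 6·6=36, Farrow→B 4·20=80, Joliet→B 2·25=50. Service 412; fixed 789; total 1201.
Plan B: {B, C}: Elton→B 7·11=77, Irby→C 7·20=140, Calder→C 11·6=66, Farrow→B 4·20=80, Joliet→B 2·25=50. Service 413; fixed 846; total 1259.
Difference: |1201 − 1259| = 58.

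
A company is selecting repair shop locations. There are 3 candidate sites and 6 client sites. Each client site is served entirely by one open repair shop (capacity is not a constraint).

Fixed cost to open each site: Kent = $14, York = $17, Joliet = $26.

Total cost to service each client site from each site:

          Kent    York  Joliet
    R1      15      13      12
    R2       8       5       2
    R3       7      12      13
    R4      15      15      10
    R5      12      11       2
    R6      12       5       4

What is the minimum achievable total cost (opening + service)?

Minimum total cost: 69

For any fixed open set, each client site goes to its cheapest open site; total = fixed + service.
{Joliet}: R1→Joliet 12, R2→Joliet 2, R3→Joliet 13, R4→Joliet 10, R5→Joliet 2, R6→Joliet 4. Service 43; fixed 26; total 69.
{Kent, Joliet}: service 37 + fixed 40 = 77
{York}: service 61 + fixed 17 = 78
{Kent, York, Joliet}: R1→Joliet 12, R2→Joliet 2, R3→Kent 7, R4→Joliet 10, R5→Joliet 2, R6→Joliet 4. Service 37; fixed 57; total 94.
No other subset beats 69.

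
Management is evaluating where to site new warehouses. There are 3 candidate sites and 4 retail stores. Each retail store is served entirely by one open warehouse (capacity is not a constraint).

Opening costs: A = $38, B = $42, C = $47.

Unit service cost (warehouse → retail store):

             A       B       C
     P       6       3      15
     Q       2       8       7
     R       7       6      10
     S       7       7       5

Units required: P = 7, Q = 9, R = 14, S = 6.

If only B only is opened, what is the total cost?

Total cost: 261

Each retail store is assigned to its cheapest site among the open ones.
{B}: P→B 3·7=21, Q→B 8·9=72, R→B 6·14=84, S→B 7·6=42. Service 219; fixed 42; total 261.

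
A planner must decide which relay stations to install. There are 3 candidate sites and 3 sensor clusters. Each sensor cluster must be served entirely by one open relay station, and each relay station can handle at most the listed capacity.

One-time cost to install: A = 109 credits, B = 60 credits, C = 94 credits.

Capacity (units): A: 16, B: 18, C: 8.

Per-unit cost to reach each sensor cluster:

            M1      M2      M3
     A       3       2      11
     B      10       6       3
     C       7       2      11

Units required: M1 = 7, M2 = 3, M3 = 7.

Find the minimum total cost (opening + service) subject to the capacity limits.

Open {B}: M1→B 10·7=70, M2→B 6·3=18, M3→B 3·7=21.
Loads: B carries 17/18. Service 109; fixed 60; total 169.
Next best feasible plan costs 217.

Minimum total cost: 169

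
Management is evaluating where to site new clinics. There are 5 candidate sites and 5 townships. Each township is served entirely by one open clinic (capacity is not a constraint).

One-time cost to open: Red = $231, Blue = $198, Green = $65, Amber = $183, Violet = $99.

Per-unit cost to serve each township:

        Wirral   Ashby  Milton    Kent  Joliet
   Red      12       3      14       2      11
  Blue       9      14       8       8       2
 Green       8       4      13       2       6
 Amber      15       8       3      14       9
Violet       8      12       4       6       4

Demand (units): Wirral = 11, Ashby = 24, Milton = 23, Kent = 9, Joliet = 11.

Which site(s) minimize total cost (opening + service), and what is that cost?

Open Green and Violet; minimum total cost 502.

For any fixed open set, each township goes to its cheapest open site; total = fixed + service.
{Green, Violet}: Wirral→Green 8·11=88, Ashby→Green 4·24=96, Milton→Violet 4·23=92, Kent→Green 2·9=18, Joliet→Violet 4·11=44. Service 338; fixed 164; total 502.
{Green, Amber}: Wirral→Green 8·11=88, Ashby→Green 4·24=96, Milton→Amber 3·23=69, Kent→Green 2·9=18, Joliet→Green 6·11=66. Service 337; fixed 248; total 585.
{Green}: Wirral→Green 8·11=88, Ashby→Green 4·24=96, Milton→Green 13·23=299, Kent→Green 2·9=18, Joliet→Green 6·11=66. Service 567; fixed 65; total 632.
{Red, Blue, Green, Amber, Violet}: Wirral→Green 8·11=88, Ashby→Red 3·24=72, Milton→Amber 3·23=69, Kent→Red 2·9=18, Joliet→Blue 2·11=22. Service 269; fixed 776; total 1045.
No other subset beats 502.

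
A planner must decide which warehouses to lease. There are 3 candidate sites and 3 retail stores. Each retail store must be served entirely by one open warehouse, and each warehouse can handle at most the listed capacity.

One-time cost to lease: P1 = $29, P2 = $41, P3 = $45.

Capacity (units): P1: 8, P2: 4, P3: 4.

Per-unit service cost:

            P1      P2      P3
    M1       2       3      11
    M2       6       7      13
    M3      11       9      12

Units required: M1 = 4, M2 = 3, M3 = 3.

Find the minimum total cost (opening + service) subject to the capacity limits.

Minimum total cost: 123

Open {P1, P2}: M1→P1 2·4=8, M2→P1 6·3=18, M3→P2 9·3=27.
Loads: P1 carries 7/8, P2 carries 3/4. Service 53; fixed 70; total 123.
Next best feasible plan costs 132.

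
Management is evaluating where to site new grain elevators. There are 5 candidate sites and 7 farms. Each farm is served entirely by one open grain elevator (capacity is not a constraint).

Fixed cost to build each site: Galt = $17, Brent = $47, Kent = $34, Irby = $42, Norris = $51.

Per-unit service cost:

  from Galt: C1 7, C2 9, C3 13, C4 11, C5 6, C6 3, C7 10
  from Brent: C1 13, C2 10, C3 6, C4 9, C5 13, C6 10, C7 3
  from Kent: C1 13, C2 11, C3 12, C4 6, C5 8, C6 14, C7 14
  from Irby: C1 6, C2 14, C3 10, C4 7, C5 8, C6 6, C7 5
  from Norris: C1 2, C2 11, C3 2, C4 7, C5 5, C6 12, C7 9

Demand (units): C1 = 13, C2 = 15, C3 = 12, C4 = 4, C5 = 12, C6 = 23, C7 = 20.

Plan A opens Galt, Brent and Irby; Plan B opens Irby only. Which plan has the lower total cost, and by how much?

Plan A is cheaper by 192.

Plan A: {Galt, Brent, Irby}: C1→Irby 6·13=78, C2→Galt 9·15=135, C3→Brent 6·12=72, C4→Irby 7·4=28, C5→Galt 6·12=72, C6→Galt 3·23=69, C7→Brent 3·20=60. Service 514; fixed 106; total 620.
Plan B: {Irby}: C1→Irby 6·13=78, C2→Irby 14·15=210, C3→Irby 10·12=120, C4→Irby 7·4=28, C5→Irby 8·12=96, C6→Irby 6·23=138, C7→Irby 5·20=100. Service 770; fixed 42; total 812.
Difference: |620 − 812| = 192.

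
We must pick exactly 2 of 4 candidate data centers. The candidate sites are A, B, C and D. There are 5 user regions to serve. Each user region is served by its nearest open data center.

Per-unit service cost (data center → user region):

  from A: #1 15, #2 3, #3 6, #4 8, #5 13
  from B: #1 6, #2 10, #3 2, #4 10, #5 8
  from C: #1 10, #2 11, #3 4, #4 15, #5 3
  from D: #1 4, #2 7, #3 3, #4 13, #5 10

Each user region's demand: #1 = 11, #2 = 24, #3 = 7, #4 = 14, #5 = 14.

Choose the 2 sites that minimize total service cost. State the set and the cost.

With exactly 2 open, each user region uses its cheapest among the chosen.
{A, C}: #1→C 10·11=110, #2→A 3·24=72, #3→C 4·7=28, #4→A 8·14=112, #5→C 3·14=42. Service cost 364.
{A, B}: service cost 376
{A, D}: service cost 389
Among all 6 size-2 choices, {A, C} is lowest.

Choose A and C; total service cost 364.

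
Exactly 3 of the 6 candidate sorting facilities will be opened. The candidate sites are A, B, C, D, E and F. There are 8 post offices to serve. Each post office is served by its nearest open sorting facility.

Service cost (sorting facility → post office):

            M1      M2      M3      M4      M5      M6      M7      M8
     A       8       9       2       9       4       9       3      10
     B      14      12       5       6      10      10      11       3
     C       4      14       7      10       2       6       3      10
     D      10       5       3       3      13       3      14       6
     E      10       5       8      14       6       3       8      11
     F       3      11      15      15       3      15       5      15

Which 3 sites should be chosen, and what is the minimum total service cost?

With exactly 3 open, each post office uses its cheapest among the chosen.
{B, C, D}: M1→C 4, M2→D 5, M3→D 3, M4→D 3, M5→C 2, M6→D 3, M7→C 3, M8→B 3. Service cost 26.
{A, C, D}: service cost 28
{A, D, F}: service cost 28
Among all 20 size-3 choices, {B, C, D} is lowest.

Choose B, C and D; total service cost 26.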